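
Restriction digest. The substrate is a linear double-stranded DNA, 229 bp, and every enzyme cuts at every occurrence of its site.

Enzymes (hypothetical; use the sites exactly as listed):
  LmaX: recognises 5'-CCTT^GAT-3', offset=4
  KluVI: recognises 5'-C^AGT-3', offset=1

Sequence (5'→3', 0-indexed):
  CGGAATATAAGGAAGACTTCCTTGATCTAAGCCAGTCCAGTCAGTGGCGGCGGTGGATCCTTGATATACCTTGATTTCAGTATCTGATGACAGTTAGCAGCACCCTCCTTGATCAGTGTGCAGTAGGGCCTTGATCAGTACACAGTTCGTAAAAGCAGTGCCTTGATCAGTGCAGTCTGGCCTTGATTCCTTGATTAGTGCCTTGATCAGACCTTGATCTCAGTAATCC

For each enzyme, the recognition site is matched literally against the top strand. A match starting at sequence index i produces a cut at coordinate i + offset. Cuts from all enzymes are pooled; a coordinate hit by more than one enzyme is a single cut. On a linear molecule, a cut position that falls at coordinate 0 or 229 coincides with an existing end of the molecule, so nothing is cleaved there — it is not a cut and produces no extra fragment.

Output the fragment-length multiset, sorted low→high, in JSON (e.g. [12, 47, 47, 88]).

[4,4,4,4,5,5,6,6,7,7,8,8,8,10,10,11,11,11,12,13,13,19,20,23]

Scan for sites:
  LmaX (CCTTGAT, off=4): starts [19, 58, 68, 106, 128, 160, 180, 188, 200, 211] → cuts [23, 62, 72, 110, 132, 164, 184, 192, 204, 215]
  KluVI (CAGT, off=1): starts [32, 37, 41, 77, 90, 113, 120, 135, 142, 155, 167, 172, 220] → cuts [33, 38, 42, 78, 91, 114, 121, 136, 143, 156, 168, 173, 221]

All cut coordinates (distinct, sorted): [23, 33, 38, 42, 62, 72, 78, 91, 110, 114, 121, 132, 136, 143, 156, 164, 168, 173, 184, 192, 204, 215, 221]

Fragments:
  [0,23): 23 bp
  [23,33): 10 bp
  [33,38): 5 bp
  [38,42): 4 bp
  [42,62): 20 bp
  [62,72): 10 bp
  [72,78): 6 bp
  [78,91): 13 bp
  [91,110): 19 bp
  [110,114): 4 bp
  [114,121): 7 bp
  [121,132): 11 bp
  [132,136): 4 bp
  [136,143): 7 bp
  [143,156): 13 bp
  [156,164): 8 bp
  [164,168): 4 bp
  [168,173): 5 bp
  [173,184): 11 bp
  [184,192): 8 bp
  [192,204): 12 bp
  [204,215): 11 bp
  [215,221): 6 bp
  [221,229): 8 bp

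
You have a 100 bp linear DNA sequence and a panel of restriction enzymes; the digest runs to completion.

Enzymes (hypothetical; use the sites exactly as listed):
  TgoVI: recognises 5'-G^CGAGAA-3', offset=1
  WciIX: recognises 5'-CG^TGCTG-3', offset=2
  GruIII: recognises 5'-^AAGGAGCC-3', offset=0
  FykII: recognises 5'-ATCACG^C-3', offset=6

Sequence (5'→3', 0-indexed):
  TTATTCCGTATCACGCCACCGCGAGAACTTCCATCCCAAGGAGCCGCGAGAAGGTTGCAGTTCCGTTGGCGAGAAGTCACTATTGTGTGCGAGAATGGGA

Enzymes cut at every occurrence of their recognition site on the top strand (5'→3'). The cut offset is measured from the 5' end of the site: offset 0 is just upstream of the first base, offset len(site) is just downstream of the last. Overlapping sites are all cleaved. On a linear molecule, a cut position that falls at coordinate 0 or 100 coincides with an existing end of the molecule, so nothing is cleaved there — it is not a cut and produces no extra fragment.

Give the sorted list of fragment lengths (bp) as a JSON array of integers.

[6,9,11,15,16,20,23]

Site scan:
  TgoVI (GCGAGAA, off=1): starts [20, 45, 68, 88] → cuts [21, 46, 69, 89]
  WciIX (CGTGCTG, off=2): no sites
  GruIII (AAGGAGCC, off=0): starts [37] → cuts [37]
  FykII (ATCACGC, off=6): starts [9] → cuts [15]

Pooled cuts: [15, 21, 37, 46, 69, 89]

Fragments:
  [0,15): 15 bp
  [15,21): 6 bp
  [21,37): 16 bp
  [37,46): 9 bp
  [46,69): 23 bp
  [69,89): 20 bp
  [89,100): 11 bp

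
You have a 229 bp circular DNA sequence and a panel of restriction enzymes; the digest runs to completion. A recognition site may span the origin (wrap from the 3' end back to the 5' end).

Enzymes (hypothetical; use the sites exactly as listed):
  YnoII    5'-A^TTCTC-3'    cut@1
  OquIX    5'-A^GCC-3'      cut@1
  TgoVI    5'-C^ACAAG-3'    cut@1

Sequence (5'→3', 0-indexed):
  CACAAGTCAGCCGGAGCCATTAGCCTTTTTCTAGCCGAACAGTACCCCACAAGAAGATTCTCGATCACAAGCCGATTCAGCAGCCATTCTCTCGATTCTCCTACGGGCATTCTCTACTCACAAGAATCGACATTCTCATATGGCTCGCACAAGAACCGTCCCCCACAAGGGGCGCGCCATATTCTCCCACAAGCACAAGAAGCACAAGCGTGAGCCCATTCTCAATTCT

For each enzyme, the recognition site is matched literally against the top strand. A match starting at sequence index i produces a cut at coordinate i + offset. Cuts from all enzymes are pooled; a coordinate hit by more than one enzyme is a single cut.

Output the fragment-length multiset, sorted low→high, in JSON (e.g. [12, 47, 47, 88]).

Scan for sites:
  YnoII ATTCTC/1: at [56, 85, 94, 108, 131, 180, 217, 224] ⇒ [57, 86, 95, 109, 132, 181, 218, 225]
  OquIX AGCC/1: at [8, 14, 21, 32, 69, 81, 212] ⇒ [9, 15, 22, 33, 70, 82, 213]
  TgoVI CACAAG/1: at [0, 47, 65, 118, 147, 163, 187, 193, 202] ⇒ [1, 48, 66, 119, 148, 164, 188, 194, 203]

All cut coordinates (distinct, sorted): [1, 9, 15, 22, 33, 48, 57, 66, 70, 82, 86, 95, 109, 119, 132, 148, 164, 181, 188, 194, 203, 213, 218, 225]

Fragment lengths:
  1→9: 8 bp
  9→15: 6 bp
  15→22: 7 bp
  22→33: 11 bp
  33→48: 15 bp
  48→57: 9 bp
  57→66: 9 bp
  66→70: 4 bp
  70→82: 12 bp
  82→86: 4 bp
  86→95: 9 bp
  95→109: 14 bp
  109→119: 10 bp
  119→132: 13 bp
  132→148: 16 bp
  148→164: 16 bp
  164→181: 17 bp
  181→188: 7 bp
  188→194: 6 bp
  194→203: 9 bp
  203→213: 10 bp
  213→218: 5 bp
  218→225: 7 bp
  225→1 (wrap): 229-225+1 = 5 bp

[4,4,5,5,6,6,7,7,7,8,9,9,9,9,10,10,11,12,13,14,15,16,16,17]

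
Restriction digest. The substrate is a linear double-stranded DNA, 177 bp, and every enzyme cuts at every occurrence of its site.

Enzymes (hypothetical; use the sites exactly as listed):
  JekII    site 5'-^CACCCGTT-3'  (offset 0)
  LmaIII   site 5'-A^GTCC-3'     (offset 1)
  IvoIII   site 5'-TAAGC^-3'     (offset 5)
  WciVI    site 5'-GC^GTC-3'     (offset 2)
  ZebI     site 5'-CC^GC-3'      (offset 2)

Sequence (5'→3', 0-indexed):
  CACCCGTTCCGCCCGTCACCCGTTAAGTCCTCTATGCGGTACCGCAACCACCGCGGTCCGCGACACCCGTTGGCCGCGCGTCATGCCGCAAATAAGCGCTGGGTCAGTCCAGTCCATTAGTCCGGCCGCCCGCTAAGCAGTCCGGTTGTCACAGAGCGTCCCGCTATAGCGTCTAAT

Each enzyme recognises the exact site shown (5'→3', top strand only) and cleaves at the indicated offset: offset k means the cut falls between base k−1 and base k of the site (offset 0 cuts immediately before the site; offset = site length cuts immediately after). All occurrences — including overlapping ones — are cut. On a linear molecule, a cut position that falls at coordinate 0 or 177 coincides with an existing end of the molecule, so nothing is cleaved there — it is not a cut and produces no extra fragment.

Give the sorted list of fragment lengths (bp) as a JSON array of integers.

[1,4,4,4,5,5,6,7,7,7,8,8,8,8,9,9,10,10,10,12,17,18]

Scan for sites:
  JekII (CACCCGTT, off=0): starts [0, 16, 63] → cuts [16, 63] (position 0 is a terminus of the linear molecule — no cut)
  LmaIII (AGTCC, off=1): starts [25, 105, 110, 118, 138] → cuts [26, 106, 111, 119, 139]
  IvoIII (TAAGC, off=5): starts [92, 133] → cuts [97, 138]
  WciVI (GCGTC, off=2): starts [77, 155, 168] → cuts [79, 157, 170]
  ZebI (CCGC, off=2): starts [8, 41, 50, 57, 73, 85, 125, 129, 160] → cuts [10, 43, 52, 59, 75, 87, 127, 131, 162]

Pooled cuts: [10, 16, 26, 43, 52, 59, 63, 75, 79, 87, 97, 106, 111, 119, 127, 131, 138, 139, 157, 162, 170]

Fragments:
  [0,10): 10 bp
  [10,16): 6 bp
  [16,26): 10 bp
  [26,43): 17 bp
  [43,52): 9 bp
  [52,59): 7 bp
  [59,63): 4 bp
  [63,75): 12 bp
  [75,79): 4 bp
  [79,87): 8 bp
  [87,97): 10 bp
  [97,106): 9 bp
  [106,111): 5 bp
  [111,119): 8 bp
  [119,127): 8 bp
  [127,131): 4 bp
  [131,138): 7 bp
  [138,139): 1 bp
  [139,157): 18 bp
  [157,162): 5 bp
  [162,170): 8 bp
  [170,177): 7 bp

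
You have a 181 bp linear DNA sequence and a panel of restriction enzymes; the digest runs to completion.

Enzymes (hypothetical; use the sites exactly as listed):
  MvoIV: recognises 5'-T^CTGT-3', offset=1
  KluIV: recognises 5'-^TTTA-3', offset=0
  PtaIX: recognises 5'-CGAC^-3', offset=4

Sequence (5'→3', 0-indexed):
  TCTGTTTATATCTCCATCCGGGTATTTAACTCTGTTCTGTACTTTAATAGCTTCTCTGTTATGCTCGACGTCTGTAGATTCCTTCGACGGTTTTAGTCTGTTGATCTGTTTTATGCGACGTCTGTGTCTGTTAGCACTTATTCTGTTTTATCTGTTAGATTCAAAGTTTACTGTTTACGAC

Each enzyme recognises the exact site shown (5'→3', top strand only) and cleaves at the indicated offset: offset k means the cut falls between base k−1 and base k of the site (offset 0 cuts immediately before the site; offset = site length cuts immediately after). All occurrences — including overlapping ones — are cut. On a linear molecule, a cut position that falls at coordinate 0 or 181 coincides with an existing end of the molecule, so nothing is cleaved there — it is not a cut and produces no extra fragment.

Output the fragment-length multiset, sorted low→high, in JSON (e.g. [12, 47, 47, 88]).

Per-enzyme occurrences:
  MvoIV (TCTGT, off=1): starts [0, 30, 35, 54, 70, 96, 104, 120, 126, 141, 150] → cuts [1, 31, 36, 55, 71, 97, 105, 121, 127, 142, 151]
  KluIV (TTTA, off=0): starts [4, 24, 42, 91, 109, 146, 166, 173] → cuts [4, 24, 42, 91, 109, 146, 166, 173]
  PtaIX (CGAC, off=4): starts [65, 84, 115, 177] → cuts [69, 88, 119] (position 181 is a terminus of the linear molecule — no cut)

All cut coordinates (distinct, sorted): [1, 4, 24, 31, 36, 42, 55, 69, 71, 88, 91, 97, 105, 109, 119, 121, 127, 142, 146, 151, 166, 173]

Fragments:
  [0,1): 1 bp
  [1,4): 3 bp
  [4,24): 20 bp
  [24,31): 7 bp
  [31,36): 5 bp
  [36,42): 6 bp
  [42,55): 13 bp
  [55,69): 14 bp
  [69,71): 2 bp
  [71,88): 17 bp
  [88,91): 3 bp
  [91,97): 6 bp
  [97,105): 8 bp
  [105,109): 4 bp
  [109,119): 10 bp
  [119,121): 2 bp
  [121,127): 6 bp
  [127,142): 15 bp
  [142,146): 4 bp
  [146,151): 5 bp
  [151,166): 15 bp
  [166,173): 7 bp
  [173,181): 8 bp

[1,2,2,3,3,4,4,5,5,6,6,6,7,7,8,8,10,13,14,15,15,17,20]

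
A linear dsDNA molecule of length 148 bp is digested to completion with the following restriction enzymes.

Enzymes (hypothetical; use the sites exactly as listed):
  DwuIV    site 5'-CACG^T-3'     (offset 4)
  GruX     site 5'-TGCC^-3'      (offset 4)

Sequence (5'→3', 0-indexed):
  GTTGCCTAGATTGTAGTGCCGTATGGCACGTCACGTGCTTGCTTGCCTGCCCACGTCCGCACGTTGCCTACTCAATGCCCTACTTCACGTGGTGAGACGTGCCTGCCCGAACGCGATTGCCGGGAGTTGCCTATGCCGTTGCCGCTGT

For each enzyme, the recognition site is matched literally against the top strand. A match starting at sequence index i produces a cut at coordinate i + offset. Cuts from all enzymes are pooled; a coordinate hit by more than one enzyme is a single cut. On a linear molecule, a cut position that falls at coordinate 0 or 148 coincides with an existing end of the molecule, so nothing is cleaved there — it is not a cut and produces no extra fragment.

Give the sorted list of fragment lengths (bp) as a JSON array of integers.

Scan for sites:
  DwuIV CACGT/4: at [26, 31, 51, 59, 85] ⇒ [30, 35, 55, 63, 89]
  GruX TGCC/4: at [2, 16, 43, 47, 64, 75, 99, 103, 117, 127, 133, 139] ⇒ [6, 20, 47, 51, 68, 79, 103, 107, 121, 131, 137, 143]

All cut coordinates (distinct, sorted): [6, 20, 30, 35, 47, 51, 55, 63, 68, 79, 89, 103, 107, 121, 131, 137, 143]

Fragments:
  [0,6): 6 bp
  [6,20): 14 bp
  [20,30): 10 bp
  [30,35): 5 bp
  [35,47): 12 bp
  [47,51): 4 bp
  [51,55): 4 bp
  [55,63): 8 bp
  [63,68): 5 bp
  [68,79): 11 bp
  [79,89): 10 bp
  [89,103): 14 bp
  [103,107): 4 bp
  [107,121): 14 bp
  [121,131): 10 bp
  [131,137): 6 bp
  [137,143): 6 bp
  [143,148): 5 bp

[4,4,4,5,5,5,6,6,6,8,10,10,10,11,12,14,14,14]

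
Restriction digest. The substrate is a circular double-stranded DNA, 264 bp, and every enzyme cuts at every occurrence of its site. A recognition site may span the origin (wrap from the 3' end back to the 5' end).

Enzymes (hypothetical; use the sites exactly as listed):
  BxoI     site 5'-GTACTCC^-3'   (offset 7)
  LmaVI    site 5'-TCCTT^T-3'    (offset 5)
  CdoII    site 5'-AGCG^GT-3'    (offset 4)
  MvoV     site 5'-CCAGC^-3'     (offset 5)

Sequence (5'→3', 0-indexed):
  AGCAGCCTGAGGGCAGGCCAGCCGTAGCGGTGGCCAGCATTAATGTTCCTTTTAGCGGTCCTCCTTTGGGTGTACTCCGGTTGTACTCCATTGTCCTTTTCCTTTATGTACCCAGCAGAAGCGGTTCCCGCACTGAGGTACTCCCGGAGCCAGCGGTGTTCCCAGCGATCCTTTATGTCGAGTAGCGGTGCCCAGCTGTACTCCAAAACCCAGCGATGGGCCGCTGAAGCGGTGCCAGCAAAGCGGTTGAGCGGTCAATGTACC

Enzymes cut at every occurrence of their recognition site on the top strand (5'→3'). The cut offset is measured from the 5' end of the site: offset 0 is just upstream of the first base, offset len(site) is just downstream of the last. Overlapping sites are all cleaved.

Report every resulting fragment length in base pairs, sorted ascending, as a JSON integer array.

[1,6,6,6,7,7,7,8,8,8,9,9,9,9,10,10,11,11,12,12,13,14,14,17,19,21]

Scan for sites:
  BxoI GTACTCC/7: at [71, 82, 137, 197] ⇒ [78, 89, 144, 204]
  LmaVI TCCTTT/5: at [46, 61, 93, 99, 168] ⇒ [51, 66, 98, 104, 173]
  CdoII AGCGGT/4: at [25, 53, 119, 151, 183, 227, 241, 249] ⇒ [29, 57, 123, 155, 187, 231, 245, 253]
  MvoV CCAGC/5: at [17, 33, 111, 149, 161, 191, 209, 234, 262] ⇒ [3, 22, 38, 116, 154, 166, 196, 214, 239]

All cut coordinates (distinct, sorted): [3, 22, 29, 38, 51, 57, 66, 78, 89, 98, 104, 116, 123, 144, 154, 155, 166, 173, 187, 196, 204, 214, 231, 239, 245, 253]

Fragments:
  3→22: 19 bp
  22→29: 7 bp
  29→38: 9 bp
  38→51: 13 bp
  51→57: 6 bp
  57→66: 9 bp
  66→78: 12 bp
  78→89: 11 bp
  89→98: 9 bp
  98→104: 6 bp
  104→116: 12 bp
  116→123: 7 bp
  123→144: 21 bp
  144→154: 10 bp
  154→155: 1 bp
  155→166: 11 bp
  166→173: 7 bp
  173→187: 14 bp
  187→196: 9 bp
  196→204: 8 bp
  204→214: 10 bp
  214→231: 17 bp
  231→239: 8 bp
  239→245: 6 bp
  245→253: 8 bp
  253→3 (wrap): 264-253+3 = 14 bp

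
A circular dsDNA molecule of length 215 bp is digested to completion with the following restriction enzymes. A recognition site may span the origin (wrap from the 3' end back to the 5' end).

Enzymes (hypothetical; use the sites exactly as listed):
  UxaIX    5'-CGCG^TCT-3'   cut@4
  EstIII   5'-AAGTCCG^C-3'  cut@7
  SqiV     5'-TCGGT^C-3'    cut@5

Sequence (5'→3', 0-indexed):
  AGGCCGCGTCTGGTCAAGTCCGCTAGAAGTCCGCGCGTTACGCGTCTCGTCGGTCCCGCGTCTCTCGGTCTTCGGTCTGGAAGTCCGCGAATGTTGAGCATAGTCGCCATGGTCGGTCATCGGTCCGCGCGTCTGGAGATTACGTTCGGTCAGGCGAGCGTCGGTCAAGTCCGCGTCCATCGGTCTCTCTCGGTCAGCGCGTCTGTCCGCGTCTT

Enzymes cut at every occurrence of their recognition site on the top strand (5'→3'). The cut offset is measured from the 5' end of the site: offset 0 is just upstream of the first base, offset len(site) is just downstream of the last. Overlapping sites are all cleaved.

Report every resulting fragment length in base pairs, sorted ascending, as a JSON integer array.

[6,7,7,7,7,8,9,10,10,10,11,11,11,11,12,14,15,19,30]

Site scan:
  UxaIX (CGCGTCT, off=4): starts [4, 40, 56, 127, 197, 207] → cuts [8, 44, 60, 131, 201, 211]
  EstIII (AAGTCCGC, off=7): starts [15, 26, 80, 166] → cuts [22, 33, 87, 173]
  SqiV (TCGGTC, off=5): starts [49, 64, 71, 112, 119, 145, 160, 179, 189] → cuts [54, 69, 76, 117, 124, 150, 165, 184, 194]

Pooled cuts: [8, 22, 33, 44, 54, 60, 69, 76, 87, 117, 124, 131, 150, 165, 173, 184, 194, 201, 211]

Fragments:
  8→22: 14 bp
  22→33: 11 bp
  33→44: 11 bp
  44→54: 10 bp
  54→60: 6 bp
  60→69: 9 bp
  69→76: 7 bp
  76→87: 11 bp
  87→117: 30 bp
  117→124: 7 bp
  124→131: 7 bp
  131→150: 19 bp
  150→165: 15 bp
  165→173: 8 bp
  173→184: 11 bp
  184→194: 10 bp
  194→201: 7 bp
  201→211: 10 bp
  211→8 (wrap): 215-211+8 = 12 bp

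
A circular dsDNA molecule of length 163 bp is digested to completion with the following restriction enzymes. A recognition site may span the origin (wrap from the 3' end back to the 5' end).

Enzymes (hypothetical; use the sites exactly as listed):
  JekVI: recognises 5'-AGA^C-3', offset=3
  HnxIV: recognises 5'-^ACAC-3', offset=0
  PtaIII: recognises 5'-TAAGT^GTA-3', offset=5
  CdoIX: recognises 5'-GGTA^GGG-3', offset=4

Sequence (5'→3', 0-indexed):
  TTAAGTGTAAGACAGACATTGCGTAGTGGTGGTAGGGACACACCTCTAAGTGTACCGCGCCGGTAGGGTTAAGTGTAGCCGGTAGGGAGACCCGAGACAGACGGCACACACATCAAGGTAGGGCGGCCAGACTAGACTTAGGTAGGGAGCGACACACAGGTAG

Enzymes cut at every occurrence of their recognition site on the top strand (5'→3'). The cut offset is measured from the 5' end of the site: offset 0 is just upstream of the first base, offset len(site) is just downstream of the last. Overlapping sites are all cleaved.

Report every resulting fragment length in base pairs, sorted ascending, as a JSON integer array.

Per-enzyme occurrences:
  JekVI AGAC/3: at [9, 13, 87, 94, 98, 128, 133] ⇒ [12, 16, 90, 97, 101, 131, 136]
  HnxIV ACAC/0: at [37, 39, 105, 107, 151, 153] ⇒ [37, 39, 105, 107, 151, 153]
  PtaIII TAAGTGTA/5: at [1, 46, 69] ⇒ [6, 51, 74]
  CdoIX GGTAGGG/4: at [30, 61, 80, 116, 140] ⇒ [34, 65, 84, 120, 144]

All cut coordinates (distinct, sorted): [6, 12, 16, 34, 37, 39, 51, 65, 74, 84, 90, 97, 101, 105, 107, 120, 131, 136, 144, 151, 153]

Fragments:
  6→12: 6 bp
  12→16: 4 bp
  16→34: 18 bp
  34→37: 3 bp
  37→39: 2 bp
  39→51: 12 bp
  51→65: 14 bp
  65→74: 9 bp
  74→84: 10 bp
  84→90: 6 bp
  90→97: 7 bp
  97→101: 4 bp
  101→105: 4 bp
  105→107: 2 bp
  107→120: 13 bp
  120→131: 11 bp
  131→136: 5 bp
  136→144: 8 bp
  144→151: 7 bp
  151→153: 2 bp
  153→6 (wrap): 163-153+6 = 16 bp

[2,2,2,3,4,4,4,5,6,6,7,7,8,9,10,11,12,13,14,16,18]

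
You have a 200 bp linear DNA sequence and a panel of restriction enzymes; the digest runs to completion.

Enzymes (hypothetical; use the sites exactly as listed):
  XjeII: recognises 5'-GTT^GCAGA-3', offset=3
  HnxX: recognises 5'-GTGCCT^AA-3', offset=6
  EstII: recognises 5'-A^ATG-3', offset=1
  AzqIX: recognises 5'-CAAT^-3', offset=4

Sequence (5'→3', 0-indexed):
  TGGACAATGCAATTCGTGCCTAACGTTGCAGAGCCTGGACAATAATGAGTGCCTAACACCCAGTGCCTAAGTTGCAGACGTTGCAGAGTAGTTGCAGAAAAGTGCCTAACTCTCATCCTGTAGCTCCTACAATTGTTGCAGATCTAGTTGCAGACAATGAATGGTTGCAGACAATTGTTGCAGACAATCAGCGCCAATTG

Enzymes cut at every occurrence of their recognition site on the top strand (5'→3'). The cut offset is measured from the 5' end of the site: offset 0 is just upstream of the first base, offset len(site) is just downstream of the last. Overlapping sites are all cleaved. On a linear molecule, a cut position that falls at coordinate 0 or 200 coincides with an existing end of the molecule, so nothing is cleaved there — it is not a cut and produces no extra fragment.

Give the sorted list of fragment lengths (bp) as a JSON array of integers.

[1,2,2,2,2,4,4,5,5,6,6,6,7,8,9,9,9,10,10,11,12,14,14,16,26]

Per-enzyme occurrences:
  XjeII (GTTGCAGA, off=3): starts [24, 70, 79, 90, 134, 146, 163, 176] → cuts [27, 73, 82, 93, 137, 149, 166, 179]
  HnxX (GTGCCTAA, off=6): starts [15, 48, 62, 101] → cuts [21, 54, 68, 107]
  EstII (AATG, off=1): starts [5, 43, 155, 159] → cuts [6, 44, 156, 160]
  AzqIX (CAAT, off=4): starts [4, 9, 39, 129, 154, 171, 184, 194] → cuts [8, 13, 43, 133, 158, 175, 188, 198]

Pooled cuts: [6, 8, 13, 21, 27, 43, 44, 54, 68, 73, 82, 93, 107, 133, 137, 149, 156, 158, 160, 166, 175, 179, 188, 198]

Fragments:
  [0,6): 6 bp
  [6,8): 2 bp
  [8,13): 5 bp
  [13,21): 8 bp
  [21,27): 6 bp
  [27,43): 16 bp
  [43,44): 1 bp
  [44,54): 10 bp
  [54,68): 14 bp
  [68,73): 5 bp
  [73,82): 9 bp
  [82,93): 11 bp
  [93,107): 14 bp
  [107,133): 26 bp
  [133,137): 4 bp
  [137,149): 12 bp
  [149,156): 7 bp
  [156,158): 2 bp
  [158,160): 2 bp
  [160,166): 6 bp
  [166,175): 9 bp
  [175,179): 4 bp
  [179,188): 9 bp
  [188,198): 10 bp
  [198,200): 2 bp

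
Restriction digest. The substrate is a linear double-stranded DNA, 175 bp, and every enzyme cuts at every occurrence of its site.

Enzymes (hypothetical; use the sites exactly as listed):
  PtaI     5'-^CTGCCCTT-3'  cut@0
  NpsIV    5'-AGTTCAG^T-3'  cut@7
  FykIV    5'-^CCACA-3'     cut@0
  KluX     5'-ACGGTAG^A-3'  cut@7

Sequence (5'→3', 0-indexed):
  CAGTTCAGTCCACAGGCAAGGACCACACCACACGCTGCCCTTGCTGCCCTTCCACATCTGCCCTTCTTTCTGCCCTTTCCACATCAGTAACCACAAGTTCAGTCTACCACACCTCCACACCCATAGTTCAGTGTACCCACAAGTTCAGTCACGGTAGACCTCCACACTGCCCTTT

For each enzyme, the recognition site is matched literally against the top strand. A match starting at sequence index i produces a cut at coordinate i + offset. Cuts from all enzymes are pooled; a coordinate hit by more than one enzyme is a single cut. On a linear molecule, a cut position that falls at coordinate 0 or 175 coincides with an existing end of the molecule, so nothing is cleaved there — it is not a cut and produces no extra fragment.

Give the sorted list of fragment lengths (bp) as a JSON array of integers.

Per-enzyme occurrences:
  PtaI CTGCCCTT/0: at [34, 43, 57, 69, 166] ⇒ [34, 43, 57, 69, 166]
  NpsIV AGTTCAGT/7: at [1, 95, 124, 141] ⇒ [8, 102, 131, 148]
  FykIV CCACA/0: at [9, 22, 27, 51, 78, 90, 106, 114, 136, 161] ⇒ [9, 22, 27, 51, 78, 90, 106, 114, 136, 161]
  KluX ACGGTAGA/7: at [150] ⇒ [157]

Pooled cuts: [8, 9, 22, 27, 34, 43, 51, 57, 69, 78, 90, 102, 106, 114, 131, 136, 148, 157, 161, 166]

Fragment lengths:
  [0,8): 8 bp
  [8,9): 1 bp
  [9,22): 13 bp
  [22,27): 5 bp
  [27,34): 7 bp
  [34,43): 9 bp
  [43,51): 8 bp
  [51,57): 6 bp
  [57,69): 12 bp
  [69,78): 9 bp
  [78,90): 12 bp
  [90,102): 12 bp
  [102,106): 4 bp
  [106,114): 8 bp
  [114,131): 17 bp
  [131,136): 5 bp
  [136,148): 12 bp
  [148,157): 9 bp
  [157,161): 4 bp
  [161,166): 5 bp
  [166,175): 9 bp

[1,4,4,5,5,5,6,7,8,8,8,9,9,9,9,12,12,12,12,13,17]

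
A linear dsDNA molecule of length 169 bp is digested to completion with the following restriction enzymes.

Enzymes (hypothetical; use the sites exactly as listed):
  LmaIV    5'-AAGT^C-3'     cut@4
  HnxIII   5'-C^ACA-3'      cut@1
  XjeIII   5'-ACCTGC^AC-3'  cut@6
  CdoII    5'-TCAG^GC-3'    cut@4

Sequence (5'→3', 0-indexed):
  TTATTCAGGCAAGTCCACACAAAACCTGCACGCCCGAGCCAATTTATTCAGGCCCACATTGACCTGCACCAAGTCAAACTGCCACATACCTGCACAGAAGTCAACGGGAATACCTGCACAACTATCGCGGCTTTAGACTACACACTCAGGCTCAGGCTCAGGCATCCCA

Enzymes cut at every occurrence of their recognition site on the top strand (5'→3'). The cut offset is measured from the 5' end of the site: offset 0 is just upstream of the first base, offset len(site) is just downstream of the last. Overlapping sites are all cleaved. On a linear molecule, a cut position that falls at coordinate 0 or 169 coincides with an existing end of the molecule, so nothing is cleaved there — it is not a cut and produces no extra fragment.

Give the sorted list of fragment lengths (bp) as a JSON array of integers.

Scan for sites:
  LmaIV AAGTC/4: at [10, 70, 97] ⇒ [14, 74, 101]
  HnxIII CACA/1: at [15, 17, 54, 82, 92, 116, 140] ⇒ [16, 18, 55, 83, 93, 117, 141]
  XjeIII ACCTGCAC/6: at [23, 61, 87, 111] ⇒ [29, 67, 93, 117]
  CdoII TCAGGC/4: at [4, 47, 145, 151, 157] ⇒ [8, 51, 149, 155, 161]

All cut coordinates (distinct, sorted): [8, 14, 16, 18, 29, 51, 55, 67, 74, 83, 93, 101, 117, 141, 149, 155, 161]

Fragments:
  [0,8): 8 bp
  [8,14): 6 bp
  [14,16): 2 bp
  [16,18): 2 bp
  [18,29): 11 bp
  [29,51): 22 bp
  [51,55): 4 bp
  [55,67): 12 bp
  [67,74): 7 bp
  [74,83): 9 bp
  [83,93): 10 bp
  [93,101): 8 bp
  [101,117): 16 bp
  [117,141): 24 bp
  [141,149): 8 bp
  [149,155): 6 bp
  [155,161): 6 bp
  [161,169): 8 bp

[2,2,4,6,6,6,7,8,8,8,8,9,10,11,12,16,22,24]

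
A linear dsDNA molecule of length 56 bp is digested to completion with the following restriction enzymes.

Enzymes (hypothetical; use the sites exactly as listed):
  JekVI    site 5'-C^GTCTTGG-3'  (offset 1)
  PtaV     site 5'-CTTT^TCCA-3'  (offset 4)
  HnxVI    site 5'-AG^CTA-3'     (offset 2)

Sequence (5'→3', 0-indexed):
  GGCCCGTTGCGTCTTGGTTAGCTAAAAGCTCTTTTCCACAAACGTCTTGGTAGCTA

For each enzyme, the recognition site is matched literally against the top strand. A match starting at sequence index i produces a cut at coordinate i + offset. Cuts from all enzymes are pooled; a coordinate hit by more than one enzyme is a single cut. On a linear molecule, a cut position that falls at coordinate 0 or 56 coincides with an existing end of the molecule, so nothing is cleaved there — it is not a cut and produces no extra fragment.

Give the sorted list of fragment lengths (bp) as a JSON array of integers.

Scan for sites:
  JekVI CGTCTTGG/1: at [9, 42] ⇒ [10, 43]
  PtaV CTTTTCCA/4: at [30] ⇒ [34]
  HnxVI AGCTA/2: at [19, 51] ⇒ [21, 53]

Pooled cuts: [10, 21, 34, 43, 53]

Fragment lengths:
  [0,10): 10 bp
  [10,21): 11 bp
  [21,34): 13 bp
  [34,43): 9 bp
  [43,53): 10 bp
  [53,56): 3 bp

[3,9,10,10,11,13]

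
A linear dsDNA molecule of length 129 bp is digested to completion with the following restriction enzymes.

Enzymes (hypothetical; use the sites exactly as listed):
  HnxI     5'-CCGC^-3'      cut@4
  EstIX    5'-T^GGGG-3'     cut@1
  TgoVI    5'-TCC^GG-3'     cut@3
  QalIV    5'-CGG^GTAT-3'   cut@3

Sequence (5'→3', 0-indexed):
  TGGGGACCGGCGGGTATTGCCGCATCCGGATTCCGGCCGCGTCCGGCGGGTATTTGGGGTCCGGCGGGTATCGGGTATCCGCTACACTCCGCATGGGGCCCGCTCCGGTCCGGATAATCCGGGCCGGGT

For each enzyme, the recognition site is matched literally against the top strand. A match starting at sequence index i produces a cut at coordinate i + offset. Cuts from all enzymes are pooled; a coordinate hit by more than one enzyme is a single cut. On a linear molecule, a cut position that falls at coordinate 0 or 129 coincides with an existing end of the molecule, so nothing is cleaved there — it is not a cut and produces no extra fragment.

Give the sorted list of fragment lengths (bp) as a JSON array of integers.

[1,2,3,4,4,5,5,5,6,6,7,7,7,8,9,9,9,10,10,12]

Per-enzyme occurrences:
  HnxI CCGC/4: at [19, 36, 78, 88, 99] ⇒ [23, 40, 82, 92, 103]
  EstIX TGGGG/1: at [0, 54, 93] ⇒ [1, 55, 94]
  TgoVI TCCGG/3: at [24, 31, 41, 59, 103, 108, 117] ⇒ [27, 34, 44, 62, 106, 111, 120]
  QalIV CGGGTAT/3: at [10, 46, 64, 71] ⇒ [13, 49, 67, 74]

All cut coordinates (distinct, sorted): [1, 13, 23, 27, 34, 40, 44, 49, 55, 62, 67, 74, 82, 92, 94, 103, 106, 111, 120]

Fragments:
  [0,1): 1 bp
  [1,13): 12 bp
  [13,23): 10 bp
  [23,27): 4 bp
  [27,34): 7 bp
  [34,40): 6 bp
  [40,44): 4 bp
  [44,49): 5 bp
  [49,55): 6 bp
  [55,62): 7 bp
  [62,67): 5 bp
  [67,74): 7 bp
  [74,82): 8 bp
  [82,92): 10 bp
  [92,94): 2 bp
  [94,103): 9 bp
  [103,106): 3 bp
  [106,111): 5 bp
  [111,120): 9 bp
  [120,129): 9 bp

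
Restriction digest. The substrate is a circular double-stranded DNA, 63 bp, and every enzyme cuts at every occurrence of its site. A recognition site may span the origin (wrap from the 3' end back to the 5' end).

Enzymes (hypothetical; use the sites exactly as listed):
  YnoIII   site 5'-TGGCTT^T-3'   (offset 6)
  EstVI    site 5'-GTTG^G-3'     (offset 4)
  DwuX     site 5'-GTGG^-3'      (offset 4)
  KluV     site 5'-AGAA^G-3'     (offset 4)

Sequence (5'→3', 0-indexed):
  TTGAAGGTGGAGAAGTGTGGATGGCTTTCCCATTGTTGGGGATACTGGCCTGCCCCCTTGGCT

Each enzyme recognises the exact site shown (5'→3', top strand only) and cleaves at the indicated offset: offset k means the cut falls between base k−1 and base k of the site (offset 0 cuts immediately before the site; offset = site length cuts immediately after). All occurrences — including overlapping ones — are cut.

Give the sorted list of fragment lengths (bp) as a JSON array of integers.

Scan for sites:
  YnoIII TGGCTTT/6: at [21, 58] ⇒ [1, 27]
  EstVI GTTGG/4: at [34] ⇒ [38]
  DwuX GTGG/4: at [6, 16] ⇒ [10, 20]
  KluV AGAAG/4: at [10] ⇒ [14]

Pooled cuts: [1, 10, 14, 20, 27, 38]

Fragments:
  1→10: 9 bp
  10→14: 4 bp
  14→20: 6 bp
  20→27: 7 bp
  27→38: 11 bp
  38→1 (wrap): 63-38+1 = 26 bp

[4,6,7,9,11,26]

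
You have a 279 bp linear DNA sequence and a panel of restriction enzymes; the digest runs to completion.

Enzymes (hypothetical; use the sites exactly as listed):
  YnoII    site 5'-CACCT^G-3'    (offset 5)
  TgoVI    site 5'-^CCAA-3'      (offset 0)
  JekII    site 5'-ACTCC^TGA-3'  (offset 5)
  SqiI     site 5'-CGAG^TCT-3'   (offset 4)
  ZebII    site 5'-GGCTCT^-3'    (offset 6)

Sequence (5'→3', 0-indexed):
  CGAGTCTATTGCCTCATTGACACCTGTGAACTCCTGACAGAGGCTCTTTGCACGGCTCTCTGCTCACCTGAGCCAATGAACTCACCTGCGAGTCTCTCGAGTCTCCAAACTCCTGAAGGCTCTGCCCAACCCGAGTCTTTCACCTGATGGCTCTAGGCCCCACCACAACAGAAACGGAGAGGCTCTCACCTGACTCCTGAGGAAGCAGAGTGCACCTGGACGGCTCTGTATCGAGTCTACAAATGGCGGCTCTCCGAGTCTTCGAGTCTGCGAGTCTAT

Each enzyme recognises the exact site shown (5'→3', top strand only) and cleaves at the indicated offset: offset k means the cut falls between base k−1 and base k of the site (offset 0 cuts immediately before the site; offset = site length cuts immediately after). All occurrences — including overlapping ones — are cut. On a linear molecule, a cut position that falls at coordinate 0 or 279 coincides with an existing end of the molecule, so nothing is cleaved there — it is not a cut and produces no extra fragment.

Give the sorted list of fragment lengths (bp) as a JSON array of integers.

Per-enzyme occurrences:
  YnoII (CACCTG, off=5): starts [20, 64, 82, 140, 186, 212] → cuts [25, 69, 87, 145, 191, 217]
  TgoVI (CCAA, off=0): starts [72, 104, 125] → cuts [72, 104, 125]
  JekII (ACTCCTGA, off=5): starts [29, 108, 192] → cuts [34, 113, 197]
  SqiI (CGAGTCT, off=4): starts [0, 88, 97, 131, 231, 254, 262, 270] → cuts [4, 92, 101, 135, 235, 258, 266, 274]
  ZebII (GGCTCT, off=6): starts [41, 53, 117, 148, 180, 221, 247] → cuts [47, 59, 123, 154, 186, 227, 253]

All cut coordinates (distinct, sorted): [4, 25, 34, 47, 59, 69, 72, 87, 92, 101, 104, 113, 123, 125, 135, 145, 154, 186, 191, 197, 217, 227, 235, 253, 258, 266, 274]

Fragments:
  [0,4): 4 bp
  [4,25): 21 bp
  [25,34): 9 bp
  [34,47): 13 bp
  [47,59): 12 bp
  [59,69): 10 bp
  [69,72): 3 bp
  [72,87): 15 bp
  [87,92): 5 bp
  [92,101): 9 bp
  [101,104): 3 bp
  [104,113): 9 bp
  [113,123): 10 bp
  [123,125): 2 bp
  [125,135): 10 bp
  [135,145): 10 bp
  [145,154): 9 bp
  [154,186): 32 bp
  [186,191): 5 bp
  [191,197): 6 bp
  [197,217): 20 bp
  [217,227): 10 bp
  [227,235): 8 bp
  [235,253): 18 bp
  [253,258): 5 bp
  [258,266): 8 bp
  [266,274): 8 bp
  [274,279): 5 bp

[2,3,3,4,5,5,5,5,6,8,8,8,9,9,9,9,10,10,10,10,10,12,13,15,18,20,21,32]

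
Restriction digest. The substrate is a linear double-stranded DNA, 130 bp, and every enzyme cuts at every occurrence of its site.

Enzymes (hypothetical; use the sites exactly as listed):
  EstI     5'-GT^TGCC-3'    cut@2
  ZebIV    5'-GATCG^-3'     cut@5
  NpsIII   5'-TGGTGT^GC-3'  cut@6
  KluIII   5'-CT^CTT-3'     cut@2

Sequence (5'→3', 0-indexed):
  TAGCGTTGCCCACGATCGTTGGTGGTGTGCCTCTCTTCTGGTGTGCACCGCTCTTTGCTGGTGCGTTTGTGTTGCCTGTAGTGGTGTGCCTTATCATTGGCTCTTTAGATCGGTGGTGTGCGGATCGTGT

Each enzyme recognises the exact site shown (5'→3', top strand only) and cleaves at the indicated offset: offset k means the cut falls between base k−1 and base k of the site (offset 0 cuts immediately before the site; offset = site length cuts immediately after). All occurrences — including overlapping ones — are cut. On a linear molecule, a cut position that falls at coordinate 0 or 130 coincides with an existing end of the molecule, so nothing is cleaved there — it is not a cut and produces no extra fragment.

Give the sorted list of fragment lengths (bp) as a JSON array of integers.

Per-enzyme occurrences:
  EstI (GTTGCC, off=2): starts [4, 70] → cuts [6, 72]
  ZebIV (GATCG, off=5): starts [13, 107, 122] → cuts [18, 112, 127]
  NpsIII (TGGTGTGC, off=6): starts [22, 38, 81, 113] → cuts [28, 44, 87, 119]
  KluIII (CTCTT, off=2): starts [32, 50, 100] → cuts [34, 52, 102]

All cut coordinates (distinct, sorted): [6, 18, 28, 34, 44, 52, 72, 87, 102, 112, 119, 127]

Fragments:
  [0,6): 6 bp
  [6,18): 12 bp
  [18,28): 10 bp
  [28,34): 6 bp
  [34,44): 10 bp
  [44,52): 8 bp
  [52,72): 20 bp
  [72,87): 15 bp
  [87,102): 15 bp
  [102,112): 10 bp
  [112,119): 7 bp
  [119,127): 8 bp
  [127,130): 3 bp

[3,6,6,7,8,8,10,10,10,12,15,15,20]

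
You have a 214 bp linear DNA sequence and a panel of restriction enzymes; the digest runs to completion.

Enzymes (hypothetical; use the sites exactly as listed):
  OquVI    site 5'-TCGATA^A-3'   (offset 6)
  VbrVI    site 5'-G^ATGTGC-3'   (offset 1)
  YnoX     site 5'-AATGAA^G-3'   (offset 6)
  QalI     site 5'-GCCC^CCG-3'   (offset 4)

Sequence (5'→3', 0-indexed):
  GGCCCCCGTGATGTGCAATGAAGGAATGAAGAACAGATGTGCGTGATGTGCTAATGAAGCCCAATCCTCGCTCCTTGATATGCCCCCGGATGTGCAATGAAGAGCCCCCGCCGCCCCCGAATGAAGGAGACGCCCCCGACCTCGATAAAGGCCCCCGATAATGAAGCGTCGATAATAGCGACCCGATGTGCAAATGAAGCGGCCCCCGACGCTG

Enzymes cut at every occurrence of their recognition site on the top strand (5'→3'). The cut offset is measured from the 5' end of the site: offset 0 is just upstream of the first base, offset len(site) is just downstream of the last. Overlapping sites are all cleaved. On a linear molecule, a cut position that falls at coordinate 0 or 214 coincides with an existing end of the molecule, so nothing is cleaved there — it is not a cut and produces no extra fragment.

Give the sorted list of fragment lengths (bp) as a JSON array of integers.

[4,5,5,6,6,7,7,8,9,9,9,9,9,10,11,11,12,12,12,13,13,27]

Site scan:
  OquVI (TCGATAA, off=6): starts [141, 168] → cuts [147, 174]
  VbrVI (GATGTGC, off=1): starts [9, 35, 44, 88, 184] → cuts [10, 36, 45, 89, 185]
  YnoX (AATGAAG, off=6): starts [16, 24, 52, 95, 119, 159, 192] → cuts [22, 30, 58, 101, 125, 165, 198]
  QalI (GCCCCCG, off=4): starts [1, 81, 103, 112, 131, 150, 201] → cuts [5, 85, 107, 116, 135, 154, 205]

All cut coordinates (distinct, sorted): [5, 10, 22, 30, 36, 45, 58, 85, 89, 101, 107, 116, 125, 135, 147, 154, 165, 174, 185, 198, 205]

Fragment lengths:
  [0,5): 5 bp
  [5,10): 5 bp
  [10,22): 12 bp
  [22,30): 8 bp
  [30,36): 6 bp
  [36,45): 9 bp
  [45,58): 13 bp
  [58,85): 27 bp
  [85,89): 4 bp
  [89,101): 12 bp
  [101,107): 6 bp
  [107,116): 9 bp
  [116,125): 9 bp
  [125,135): 10 bp
  [135,147): 12 bp
  [147,154): 7 bp
  [154,165): 11 bp
  [165,174): 9 bp
  [174,185): 11 bp
  [185,198): 13 bp
  [198,205): 7 bp
  [205,214): 9 bp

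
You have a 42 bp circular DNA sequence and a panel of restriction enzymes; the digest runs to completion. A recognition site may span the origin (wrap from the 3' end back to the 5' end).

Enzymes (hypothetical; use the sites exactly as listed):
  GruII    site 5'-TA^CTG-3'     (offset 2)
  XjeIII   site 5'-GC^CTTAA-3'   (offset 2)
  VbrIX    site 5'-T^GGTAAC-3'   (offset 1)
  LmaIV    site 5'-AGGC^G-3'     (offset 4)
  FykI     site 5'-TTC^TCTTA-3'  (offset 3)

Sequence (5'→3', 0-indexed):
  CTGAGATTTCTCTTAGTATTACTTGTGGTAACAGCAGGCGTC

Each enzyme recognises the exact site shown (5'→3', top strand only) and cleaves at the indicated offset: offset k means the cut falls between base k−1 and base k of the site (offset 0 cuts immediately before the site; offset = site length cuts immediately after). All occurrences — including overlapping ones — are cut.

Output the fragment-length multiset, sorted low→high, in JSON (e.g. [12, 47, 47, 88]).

[13,13,16]

Scan for sites:
  GruII (TACTG, off=2): no sites
  XjeIII (GCCTTAA, off=2): no sites
  VbrIX (TGGTAAC, off=1): starts [25] → cuts [26]
  LmaIV (AGGCG, off=4): starts [35] → cuts [39]
  FykI (TTCTCTTA, off=3): starts [7] → cuts [10]

Pooled cuts: [10, 26, 39]

Fragments:
  10→26: 16 bp
  26→39: 13 bp
  39→10 (wrap): 42-39+10 = 13 bp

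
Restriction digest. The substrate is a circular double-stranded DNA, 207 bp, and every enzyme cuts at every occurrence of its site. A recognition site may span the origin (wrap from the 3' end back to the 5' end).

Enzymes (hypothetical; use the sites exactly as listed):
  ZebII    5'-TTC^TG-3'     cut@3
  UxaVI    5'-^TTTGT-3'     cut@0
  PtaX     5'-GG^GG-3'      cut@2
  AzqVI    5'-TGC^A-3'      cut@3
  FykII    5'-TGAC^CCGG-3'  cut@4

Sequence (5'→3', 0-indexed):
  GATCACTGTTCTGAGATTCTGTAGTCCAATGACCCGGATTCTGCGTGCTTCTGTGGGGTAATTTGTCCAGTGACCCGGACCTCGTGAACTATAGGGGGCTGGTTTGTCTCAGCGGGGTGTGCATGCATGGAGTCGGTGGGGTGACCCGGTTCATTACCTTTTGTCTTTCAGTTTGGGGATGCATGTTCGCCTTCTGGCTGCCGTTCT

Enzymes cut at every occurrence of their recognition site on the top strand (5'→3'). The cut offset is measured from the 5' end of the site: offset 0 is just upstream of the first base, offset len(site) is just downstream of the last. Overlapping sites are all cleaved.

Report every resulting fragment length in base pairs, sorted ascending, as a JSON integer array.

Per-enzyme occurrences:
  ZebII (TTCTG, off=3): starts [8, 16, 38, 48, 191, 203] → cuts [11, 19, 41, 51, 194, 206]
  UxaVI (TTTGT, off=0): starts [61, 102, 159] → cuts [61, 102, 159]
  PtaX (GGGG, off=2): starts [54, 93, 94, 113, 137, 174] → cuts [56, 95, 96, 115, 139, 176]
  AzqVI (TGCA, off=3): starts [119, 123, 179] → cuts [122, 126, 182]
  FykII (TGACCCGG, off=4): starts [29, 70, 141] → cuts [33, 74, 145]

Pooled cuts: [11, 19, 33, 41, 51, 56, 61, 74, 95, 96, 102, 115, 122, 126, 139, 145, 159, 176, 182, 194, 206]

Fragments:
  11→19: 8 bp
  19→33: 14 bp
  33→41: 8 bp
  41→51: 10 bp
  51→56: 5 bp
  56→61: 5 bp
  61→74: 13 bp
  74→95: 21 bp
  95→96: 1 bp
  96→102: 6 bp
  102→115: 13 bp
  115→122: 7 bp
  122→126: 4 bp
  126→139: 13 bp
  139→145: 6 bp
  145→159: 14 bp
  159→176: 17 bp
  176→182: 6 bp
  182→194: 12 bp
  194→206: 12 bp
  206→11 (wrap): 207-206+11 = 12 bp

[1,4,5,5,6,6,6,7,8,8,10,12,12,12,13,13,13,14,14,17,21]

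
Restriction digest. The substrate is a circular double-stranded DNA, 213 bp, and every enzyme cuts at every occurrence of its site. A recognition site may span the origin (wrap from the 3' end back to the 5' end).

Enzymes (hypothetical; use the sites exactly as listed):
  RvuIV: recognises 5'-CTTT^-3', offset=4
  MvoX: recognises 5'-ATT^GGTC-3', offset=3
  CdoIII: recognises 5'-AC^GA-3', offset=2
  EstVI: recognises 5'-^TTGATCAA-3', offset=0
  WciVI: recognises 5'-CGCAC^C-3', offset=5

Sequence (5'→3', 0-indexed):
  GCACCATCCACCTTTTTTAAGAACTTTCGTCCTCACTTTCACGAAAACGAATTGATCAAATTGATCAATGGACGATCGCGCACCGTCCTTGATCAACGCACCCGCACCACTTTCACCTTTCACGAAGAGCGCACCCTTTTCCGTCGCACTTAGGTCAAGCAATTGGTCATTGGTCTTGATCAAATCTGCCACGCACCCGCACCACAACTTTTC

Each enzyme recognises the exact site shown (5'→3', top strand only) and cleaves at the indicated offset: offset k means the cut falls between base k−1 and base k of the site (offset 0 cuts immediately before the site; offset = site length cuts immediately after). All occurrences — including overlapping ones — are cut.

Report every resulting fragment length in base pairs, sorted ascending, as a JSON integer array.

Per-enzyme occurrences:
  RvuIV (CTTT, off=4): starts [11, 23, 35, 109, 116, 135, 207] → cuts [15, 27, 39, 113, 120, 139, 211]
  MvoX (ATTGGTC, off=3): starts [161, 168] → cuts [164, 171]
  CdoIII (ACGA, off=2): starts [40, 46, 71, 121] → cuts [42, 48, 73, 123]
  EstVI (TTGATCAA, off=0): starts [51, 60, 88, 175] → cuts [51, 60, 88, 175]
  WciVI (CGCACC, off=5): starts [78, 96, 102, 129, 191, 197, 212] → cuts [4, 83, 101, 107, 134, 196, 202]

All cut coordinates (distinct, sorted): [4, 15, 27, 39, 42, 48, 51, 60, 73, 83, 88, 101, 107, 113, 120, 123, 134, 139, 164, 171, 175, 196, 202, 211]

Fragments:
  4→15: 11 bp
  15→27: 12 bp
  27→39: 12 bp
  39→42: 3 bp
  42→48: 6 bp
  48→51: 3 bp
  51→60: 9 bp
  60→73: 13 bp
  73→83: 10 bp
  83→88: 5 bp
  88→101: 13 bp
  101→107: 6 bp
  107→113: 6 bp
  113→120: 7 bp
  120→123: 3 bp
  123→134: 11 bp
  134→139: 5 bp
  139→164: 25 bp
  164→171: 7 bp
  171→175: 4 bp
  175→196: 21 bp
  196→202: 6 bp
  202→211: 9 bp
  211→4 (wrap): 213-211+4 = 6 bp

[3,3,3,4,5,5,6,6,6,6,6,7,7,9,9,10,11,11,12,12,13,13,21,25]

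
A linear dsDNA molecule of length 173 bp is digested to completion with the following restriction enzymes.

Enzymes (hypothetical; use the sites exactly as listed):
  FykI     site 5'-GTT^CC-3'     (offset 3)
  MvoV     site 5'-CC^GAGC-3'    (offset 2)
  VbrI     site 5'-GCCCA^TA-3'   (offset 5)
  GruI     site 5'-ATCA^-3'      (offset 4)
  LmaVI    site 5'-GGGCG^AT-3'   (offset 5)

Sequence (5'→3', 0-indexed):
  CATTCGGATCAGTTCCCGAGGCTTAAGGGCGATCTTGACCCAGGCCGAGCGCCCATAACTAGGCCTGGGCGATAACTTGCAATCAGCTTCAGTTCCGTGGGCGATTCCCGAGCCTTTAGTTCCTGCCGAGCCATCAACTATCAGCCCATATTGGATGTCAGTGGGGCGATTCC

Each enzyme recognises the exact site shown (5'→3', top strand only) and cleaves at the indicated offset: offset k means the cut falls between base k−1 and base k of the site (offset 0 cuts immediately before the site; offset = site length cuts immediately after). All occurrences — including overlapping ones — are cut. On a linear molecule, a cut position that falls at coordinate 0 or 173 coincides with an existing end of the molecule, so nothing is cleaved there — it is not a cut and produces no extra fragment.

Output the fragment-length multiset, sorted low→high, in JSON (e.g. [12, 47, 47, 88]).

[3,5,5,6,6,7,9,9,9,9,11,12,14,15,16,17,20]

Scan for sites:
  FykI (GTTCC, off=3): starts [11, 91, 118] → cuts [14, 94, 121]
  MvoV (CCGAGC, off=2): starts [44, 107, 125] → cuts [46, 109, 127]
  VbrI (GCCCATA, off=5): starts [50, 143] → cuts [55, 148]
  GruI (ATCA, off=4): starts [7, 81, 132, 139] → cuts [11, 85, 136, 143]
  LmaVI (GGGCGAT, off=5): starts [26, 66, 98, 163] → cuts [31, 71, 103, 168]

All cut coordinates (distinct, sorted): [11, 14, 31, 46, 55, 71, 85, 94, 103, 109, 121, 127, 136, 143, 148, 168]

Fragments:
  [0,11): 11 bp
  [11,14): 3 bp
  [14,31): 17 bp
  [31,46): 15 bp
  [46,55): 9 bp
  [55,71): 16 bp
  [71,85): 14 bp
  [85,94): 9 bp
  [94,103): 9 bp
  [103,109): 6 bp
  [109,121): 12 bp
  [121,127): 6 bp
  [127,136): 9 bp
  [136,143): 7 bp
  [143,148): 5 bp
  [148,168): 20 bp
  [168,173): 5 bp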